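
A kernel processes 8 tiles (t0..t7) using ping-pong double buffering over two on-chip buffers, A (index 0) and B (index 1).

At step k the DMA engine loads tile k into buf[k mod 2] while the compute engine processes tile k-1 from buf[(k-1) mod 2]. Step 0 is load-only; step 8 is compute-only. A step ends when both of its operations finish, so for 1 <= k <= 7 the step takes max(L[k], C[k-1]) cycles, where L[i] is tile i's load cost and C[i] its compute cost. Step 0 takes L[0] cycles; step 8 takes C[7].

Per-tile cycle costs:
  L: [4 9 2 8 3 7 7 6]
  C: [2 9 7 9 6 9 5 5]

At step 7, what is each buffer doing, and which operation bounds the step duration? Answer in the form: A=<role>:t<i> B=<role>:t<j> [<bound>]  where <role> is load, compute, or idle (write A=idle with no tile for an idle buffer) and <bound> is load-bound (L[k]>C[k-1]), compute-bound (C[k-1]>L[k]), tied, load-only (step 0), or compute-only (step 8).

step 7: A=compute:t6 B=load:t7 [load-bound]

step 0: L[0]=4 → dur=4, Σ=4 | A=load:t0 B=idle [load-only]
step 1: L[1]=9 C[0]=2 → dur=9, Σ=13 | A=compute:t0 B=load:t1 [load-bound]
step 2: L[2]=2 C[1]=9 → dur=9, Σ=22 | A=load:t2 B=compute:t1 [compute-bound]
step 3: L[3]=8 C[2]=7 → dur=8, Σ=30 | A=compute:t2 B=load:t3 [load-bound]
step 4: L[4]=3 C[3]=9 → dur=9, Σ=39 | A=load:t4 B=compute:t3 [compute-bound]
step 5: L[5]=7 C[4]=6 → dur=7, Σ=46 | A=compute:t4 B=load:t5 [load-bound]
step 6: L[6]=7 C[5]=9 → dur=9, Σ=55 | A=load:t6 B=compute:t5 [compute-bound]
step 7: L[7]=6 C[6]=5 → dur=6, Σ=61 | A=compute:t6 B=load:t7 [load-bound]
step 8: C[7]=5 → dur=5, Σ=66 | A=idle B=compute:t7 [compute-only]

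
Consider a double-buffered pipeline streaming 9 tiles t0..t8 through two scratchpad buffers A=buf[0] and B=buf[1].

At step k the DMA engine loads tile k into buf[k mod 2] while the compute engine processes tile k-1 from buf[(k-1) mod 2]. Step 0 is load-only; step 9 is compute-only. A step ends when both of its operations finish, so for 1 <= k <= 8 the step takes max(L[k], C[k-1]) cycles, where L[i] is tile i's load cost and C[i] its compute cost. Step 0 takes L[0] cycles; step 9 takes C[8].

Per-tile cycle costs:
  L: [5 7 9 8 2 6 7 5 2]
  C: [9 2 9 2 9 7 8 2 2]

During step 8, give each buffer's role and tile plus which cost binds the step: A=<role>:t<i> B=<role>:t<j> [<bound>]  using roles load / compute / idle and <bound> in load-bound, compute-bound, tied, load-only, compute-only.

  0. 5=5c; end=5; A:t0 B:-
  1. max(7,9)=9c; end=14; A:t0 B:t1
  2. max(9,2)=9c; end=23; A:t2 B:t1
  3. max(8,9)=9c; end=32; A:t2 B:t3
  4. max(2,2)=2c; end=34; A:t4 B:t3
  5. max(6,9)=9c; end=43; A:t4 B:t5
  6. max(7,7)=7c; end=50; A:t6 B:t5
  7. max(5,8)=8c; end=58; A:t6 B:t7
  8. max(2,2)=2c; end=60; A:t8 B:t7
  9. 2=2c; end=62; A:t8 B:t7

step 8: A=load:t8 B=compute:t7 [tied]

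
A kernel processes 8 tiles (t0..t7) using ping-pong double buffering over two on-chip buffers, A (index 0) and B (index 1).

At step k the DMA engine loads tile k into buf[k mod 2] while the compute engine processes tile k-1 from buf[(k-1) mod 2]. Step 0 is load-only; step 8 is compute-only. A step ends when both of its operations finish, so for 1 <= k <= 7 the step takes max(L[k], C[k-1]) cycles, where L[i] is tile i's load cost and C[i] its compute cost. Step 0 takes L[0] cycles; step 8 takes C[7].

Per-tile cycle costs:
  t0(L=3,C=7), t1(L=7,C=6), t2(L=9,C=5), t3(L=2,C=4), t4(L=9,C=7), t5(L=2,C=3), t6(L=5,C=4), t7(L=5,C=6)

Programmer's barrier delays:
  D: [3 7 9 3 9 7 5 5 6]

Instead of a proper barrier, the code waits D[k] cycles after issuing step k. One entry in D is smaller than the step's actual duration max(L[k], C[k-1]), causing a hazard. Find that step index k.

hazard at step 3

k=0 barrier L[0]=3→3c, D[0]=3 ok
k=1 barrier max(L[1]=7,C[0]=7)→7c, D[1]=7 ok
k=2 barrier max(L[2]=9,C[1]=6)→9c, D[2]=9 ok
k=3 barrier max(L[3]=2,C[2]=5)→5c, D[3]=3 SHORT
k=4 barrier max(L[4]=9,C[3]=4)→9c, D[4]=9 ok
k=5 barrier max(L[5]=2,C[4]=7)→7c, D[5]=7 ok
k=6 barrier max(L[6]=5,C[5]=3)→5c, D[6]=5 ok
k=7 barrier max(L[7]=5,C[6]=4)→5c, D[7]=5 ok
k=8 barrier C[7]=6→6c, D[8]=6 ok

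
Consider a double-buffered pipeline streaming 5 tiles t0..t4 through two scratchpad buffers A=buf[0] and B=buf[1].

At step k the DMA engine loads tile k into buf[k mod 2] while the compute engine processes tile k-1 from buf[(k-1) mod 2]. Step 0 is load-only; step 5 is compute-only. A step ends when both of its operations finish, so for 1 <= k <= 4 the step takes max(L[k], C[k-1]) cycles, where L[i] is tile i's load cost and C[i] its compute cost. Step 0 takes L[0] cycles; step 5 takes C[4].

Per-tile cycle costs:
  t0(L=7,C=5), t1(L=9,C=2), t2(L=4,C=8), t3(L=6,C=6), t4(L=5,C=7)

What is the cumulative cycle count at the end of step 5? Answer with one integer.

end_cycle[5] = 41

step 0: L[0]=7 → dur=7, Σ=7 | A=load:t0 B=idle [load-only]
step 1: L[1]=9 C[0]=5 → dur=9, Σ=16 | A=compute:t0 B=load:t1 [load-bound]
step 2: L[2]=4 C[1]=2 → dur=4, Σ=20 | A=load:t2 B=compute:t1 [load-bound]
step 3: L[3]=6 C[2]=8 → dur=8, Σ=28 | A=compute:t2 B=load:t3 [compute-bound]
step 4: L[4]=5 C[3]=6 → dur=6, Σ=34 | A=load:t4 B=compute:t3 [compute-bound]
step 5: C[4]=7 → dur=7, Σ=41 | A=compute:t4 B=idle [compute-only]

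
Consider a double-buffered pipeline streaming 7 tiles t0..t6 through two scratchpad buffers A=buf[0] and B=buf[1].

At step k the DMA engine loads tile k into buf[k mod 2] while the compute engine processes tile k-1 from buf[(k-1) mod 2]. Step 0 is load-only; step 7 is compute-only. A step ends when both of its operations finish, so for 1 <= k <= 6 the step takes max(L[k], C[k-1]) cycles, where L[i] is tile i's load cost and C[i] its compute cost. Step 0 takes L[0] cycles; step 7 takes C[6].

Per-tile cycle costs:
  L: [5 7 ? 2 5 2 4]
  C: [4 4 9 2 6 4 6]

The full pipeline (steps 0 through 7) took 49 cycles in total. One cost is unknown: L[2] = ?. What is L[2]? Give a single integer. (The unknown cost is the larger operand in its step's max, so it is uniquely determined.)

L[2] = 7

step 0: dur = L[0]=5 = 5
step 1: dur = max(L[1]=7, C[0]=4) = 7
step 2: dur = max(L[2]=?, C[1]=4) = L[2]  (unknown; binding)
step 3: dur = max(L[3]=2, C[2]=9) = 9
step 4: dur = max(L[4]=5, C[3]=2) = 5
step 5: dur = max(L[5]=2, C[4]=6) = 6
step 6: dur = max(L[6]=4, C[5]=4) = 4
step 7: dur = C[6]=6 = 6
sum of known step durations = 42
dur[2] = total - known = 49 - 42 = 7
L[2] is the binding max in step 2, so L[2] = dur[2] = 7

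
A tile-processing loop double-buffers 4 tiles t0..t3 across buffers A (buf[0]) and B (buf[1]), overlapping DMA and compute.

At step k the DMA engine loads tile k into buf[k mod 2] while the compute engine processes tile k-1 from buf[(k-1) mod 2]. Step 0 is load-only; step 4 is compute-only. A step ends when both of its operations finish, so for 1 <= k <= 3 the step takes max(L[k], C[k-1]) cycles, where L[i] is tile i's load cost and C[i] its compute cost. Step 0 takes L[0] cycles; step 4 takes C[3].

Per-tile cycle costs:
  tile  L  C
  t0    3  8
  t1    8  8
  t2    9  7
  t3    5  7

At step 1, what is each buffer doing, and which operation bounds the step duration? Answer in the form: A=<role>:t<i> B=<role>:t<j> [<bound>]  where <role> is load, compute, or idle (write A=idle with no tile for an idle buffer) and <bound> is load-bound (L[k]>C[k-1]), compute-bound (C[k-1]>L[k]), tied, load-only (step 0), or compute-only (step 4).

step 1: A=compute:t0 B=load:t1 [tied]

[0] DMA t0→A (3c) ∥ CU idle ⇒ 3c, clock 3
[1] DMA t1→B (8c) ∥ CU A:t0 (8c) ⇒ 8c, clock 11
[2] DMA t2→A (9c) ∥ CU B:t1 (8c) ⇒ 9c, clock 20
[3] DMA t3→B (5c) ∥ CU A:t2 (7c) ⇒ 7c, clock 27
[4] DMA idle ∥ CU B:t3 (7c) ⇒ 7c, clock 34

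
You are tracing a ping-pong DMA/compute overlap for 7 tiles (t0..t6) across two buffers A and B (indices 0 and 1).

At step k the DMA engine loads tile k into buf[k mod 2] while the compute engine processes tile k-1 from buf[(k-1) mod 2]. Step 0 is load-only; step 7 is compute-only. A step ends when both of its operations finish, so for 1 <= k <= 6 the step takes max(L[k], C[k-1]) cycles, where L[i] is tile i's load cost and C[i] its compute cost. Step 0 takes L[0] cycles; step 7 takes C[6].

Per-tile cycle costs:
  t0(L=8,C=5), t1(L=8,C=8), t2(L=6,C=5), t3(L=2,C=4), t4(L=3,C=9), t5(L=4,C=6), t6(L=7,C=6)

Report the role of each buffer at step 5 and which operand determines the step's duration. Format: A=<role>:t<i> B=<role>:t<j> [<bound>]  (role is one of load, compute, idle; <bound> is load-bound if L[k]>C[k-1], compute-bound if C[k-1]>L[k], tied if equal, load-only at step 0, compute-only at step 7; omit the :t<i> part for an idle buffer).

step 0: L[0]=8 → dur=8, Σ=8 | A=load:t0 B=idle [load-only]
step 1: L[1]=8 C[0]=5 → dur=8, Σ=16 | A=compute:t0 B=load:t1 [load-bound]
step 2: L[2]=6 C[1]=8 → dur=8, Σ=24 | A=load:t2 B=compute:t1 [compute-bound]
step 3: L[3]=2 C[2]=5 → dur=5, Σ=29 | A=compute:t2 B=load:t3 [compute-bound]
step 4: L[4]=3 C[3]=4 → dur=4, Σ=33 | A=load:t4 B=compute:t3 [compute-bound]
step 5: L[5]=4 C[4]=9 → dur=9, Σ=42 | A=compute:t4 B=load:t5 [compute-bound]
step 6: L[6]=7 C[5]=6 → dur=7, Σ=49 | A=load:t6 B=compute:t5 [load-bound]
step 7: C[6]=6 → dur=6, Σ=55 | A=compute:t6 B=idle [compute-only]

step 5: A=compute:t4 B=load:t5 [compute-bound]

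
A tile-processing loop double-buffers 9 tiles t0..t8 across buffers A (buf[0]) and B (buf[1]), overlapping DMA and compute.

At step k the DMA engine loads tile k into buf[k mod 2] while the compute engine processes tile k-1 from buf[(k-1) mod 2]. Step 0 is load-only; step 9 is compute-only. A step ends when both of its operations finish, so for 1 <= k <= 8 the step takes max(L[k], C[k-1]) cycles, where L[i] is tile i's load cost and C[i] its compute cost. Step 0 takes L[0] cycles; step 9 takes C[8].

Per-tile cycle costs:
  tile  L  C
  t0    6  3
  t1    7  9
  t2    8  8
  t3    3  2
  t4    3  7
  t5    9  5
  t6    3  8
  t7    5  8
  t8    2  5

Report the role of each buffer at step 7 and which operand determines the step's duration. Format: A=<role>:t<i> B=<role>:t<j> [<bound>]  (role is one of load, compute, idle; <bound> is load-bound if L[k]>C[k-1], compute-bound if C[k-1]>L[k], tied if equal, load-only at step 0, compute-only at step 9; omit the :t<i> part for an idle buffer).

step 7: A=compute:t6 B=load:t7 [compute-bound]

[0] DMA t0→A (6c) ∥ CU idle ⇒ 6c, clock 6
[1] DMA t1→B (7c) ∥ CU A:t0 (3c) ⇒ 7c, clock 13
[2] DMA t2→A (8c) ∥ CU B:t1 (9c) ⇒ 9c, clock 22
[3] DMA t3→B (3c) ∥ CU A:t2 (8c) ⇒ 8c, clock 30
[4] DMA t4→A (3c) ∥ CU B:t3 (2c) ⇒ 3c, clock 33
[5] DMA t5→B (9c) ∥ CU A:t4 (7c) ⇒ 9c, clock 42
[6] DMA t6→A (3c) ∥ CU B:t5 (5c) ⇒ 5c, clock 47
[7] DMA t7→B (5c) ∥ CU A:t6 (8c) ⇒ 8c, clock 55
[8] DMA t8→A (2c) ∥ CU B:t7 (8c) ⇒ 8c, clock 63
[9] DMA idle ∥ CU A:t8 (5c) ⇒ 5c, clock 68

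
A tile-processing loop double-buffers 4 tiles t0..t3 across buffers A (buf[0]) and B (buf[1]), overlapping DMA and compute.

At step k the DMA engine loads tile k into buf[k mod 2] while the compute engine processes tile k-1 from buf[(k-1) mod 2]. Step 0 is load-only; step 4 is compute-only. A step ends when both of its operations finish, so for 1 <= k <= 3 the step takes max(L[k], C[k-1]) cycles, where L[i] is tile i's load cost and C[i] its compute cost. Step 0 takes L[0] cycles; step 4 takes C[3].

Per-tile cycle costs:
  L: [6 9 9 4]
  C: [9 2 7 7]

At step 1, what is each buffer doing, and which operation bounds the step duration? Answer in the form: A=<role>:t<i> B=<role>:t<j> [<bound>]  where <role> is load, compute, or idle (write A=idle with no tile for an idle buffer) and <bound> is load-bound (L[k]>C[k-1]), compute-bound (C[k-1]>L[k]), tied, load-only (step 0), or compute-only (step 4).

step 1: A=compute:t0 B=load:t1 [tied]

k=0 load=t0/6c comp=- wait=6 total=6
k=1 load=t1/9c comp=t0/9c wait=9 total=15
k=2 load=t2/9c comp=t1/2c wait=9 total=24
k=3 load=t3/4c comp=t2/7c wait=7 total=31
k=4 load=- comp=t3/7c wait=7 total=38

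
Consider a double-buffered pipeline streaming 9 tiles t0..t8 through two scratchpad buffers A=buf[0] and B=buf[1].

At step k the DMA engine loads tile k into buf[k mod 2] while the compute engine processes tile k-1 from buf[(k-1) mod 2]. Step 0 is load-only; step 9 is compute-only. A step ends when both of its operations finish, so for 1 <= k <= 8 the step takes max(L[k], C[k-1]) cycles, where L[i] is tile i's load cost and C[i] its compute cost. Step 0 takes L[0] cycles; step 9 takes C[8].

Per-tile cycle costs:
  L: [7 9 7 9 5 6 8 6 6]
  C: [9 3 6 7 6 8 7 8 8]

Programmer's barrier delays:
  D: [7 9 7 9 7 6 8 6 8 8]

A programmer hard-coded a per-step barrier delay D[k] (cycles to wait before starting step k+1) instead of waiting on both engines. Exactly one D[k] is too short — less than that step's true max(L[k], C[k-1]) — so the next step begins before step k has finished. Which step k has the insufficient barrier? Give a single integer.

k=0 barrier L[0]=7→7c, D[0]=7 ok
k=1 barrier max(L[1]=9,C[0]=9)→9c, D[1]=9 ok
k=2 barrier max(L[2]=7,C[1]=3)→7c, D[2]=7 ok
k=3 barrier max(L[3]=9,C[2]=6)→9c, D[3]=9 ok
k=4 barrier max(L[4]=5,C[3]=7)→7c, D[4]=7 ok
k=5 barrier max(L[5]=6,C[4]=6)→6c, D[5]=6 ok
k=6 barrier max(L[6]=8,C[5]=8)→8c, D[6]=8 ok
k=7 barrier max(L[7]=6,C[6]=7)→7c, D[7]=6 SHORT
k=8 barrier max(L[8]=6,C[7]=8)→8c, D[8]=8 ok
k=9 barrier C[8]=8→8c, D[9]=8 ok

hazard at step 7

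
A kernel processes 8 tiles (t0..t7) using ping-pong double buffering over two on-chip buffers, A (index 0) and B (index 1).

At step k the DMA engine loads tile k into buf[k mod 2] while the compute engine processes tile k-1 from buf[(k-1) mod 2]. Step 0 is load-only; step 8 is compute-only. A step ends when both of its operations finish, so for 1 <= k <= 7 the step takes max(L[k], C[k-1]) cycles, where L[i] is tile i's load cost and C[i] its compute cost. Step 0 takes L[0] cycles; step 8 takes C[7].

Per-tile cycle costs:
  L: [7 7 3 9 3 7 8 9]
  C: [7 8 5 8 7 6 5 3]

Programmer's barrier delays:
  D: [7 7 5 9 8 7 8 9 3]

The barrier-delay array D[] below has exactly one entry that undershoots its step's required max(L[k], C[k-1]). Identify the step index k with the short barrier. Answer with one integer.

hazard at step 2

step 0: need L[0]=7 = 7; D[0]=7 ok
step 1: need max(L[1]=7,C[0]=7) = 7; D[1]=7 ok
step 2: need max(L[2]=3,C[1]=8) = 8; D[2]=5 SHORT
step 3: need max(L[3]=9,C[2]=5) = 9; D[3]=9 ok
step 4: need max(L[4]=3,C[3]=8) = 8; D[4]=8 ok
step 5: need max(L[5]=7,C[4]=7) = 7; D[5]=7 ok
step 6: need max(L[6]=8,C[5]=6) = 8; D[6]=8 ok
step 7: need max(L[7]=9,C[6]=5) = 9; D[7]=9 ok
step 8: need C[7]=3 = 3; D[8]=3 ok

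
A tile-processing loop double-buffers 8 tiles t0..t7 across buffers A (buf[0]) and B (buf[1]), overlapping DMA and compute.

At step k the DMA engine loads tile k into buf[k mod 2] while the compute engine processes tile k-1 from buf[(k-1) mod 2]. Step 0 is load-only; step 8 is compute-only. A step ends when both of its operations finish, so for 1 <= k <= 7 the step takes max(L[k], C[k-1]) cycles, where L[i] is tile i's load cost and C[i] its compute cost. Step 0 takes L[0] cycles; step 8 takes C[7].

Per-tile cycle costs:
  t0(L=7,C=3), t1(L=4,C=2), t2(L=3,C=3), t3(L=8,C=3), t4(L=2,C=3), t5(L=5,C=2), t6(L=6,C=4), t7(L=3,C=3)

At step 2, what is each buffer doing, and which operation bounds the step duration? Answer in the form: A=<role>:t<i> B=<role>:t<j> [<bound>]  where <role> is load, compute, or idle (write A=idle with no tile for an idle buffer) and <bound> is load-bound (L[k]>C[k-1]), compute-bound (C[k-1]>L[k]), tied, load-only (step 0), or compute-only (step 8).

step 2: A=load:t2 B=compute:t1 [load-bound]

[0] DMA t0→A (7c) ∥ CU idle ⇒ 7c, clock 7
[1] DMA t1→B (4c) ∥ CU A:t0 (3c) ⇒ 4c, clock 11
[2] DMA t2→A (3c) ∥ CU B:t1 (2c) ⇒ 3c, clock 14
[3] DMA t3→B (8c) ∥ CU A:t2 (3c) ⇒ 8c, clock 22
[4] DMA t4→A (2c) ∥ CU B:t3 (3c) ⇒ 3c, clock 25
[5] DMA t5→B (5c) ∥ CU A:t4 (3c) ⇒ 5c, clock 30
[6] DMA t6→A (6c) ∥ CU B:t5 (2c) ⇒ 6c, clock 36
[7] DMA t7→B (3c) ∥ CU A:t6 (4c) ⇒ 4c, clock 40
[8] DMA idle ∥ CU B:t7 (3c) ⇒ 3c, clock 43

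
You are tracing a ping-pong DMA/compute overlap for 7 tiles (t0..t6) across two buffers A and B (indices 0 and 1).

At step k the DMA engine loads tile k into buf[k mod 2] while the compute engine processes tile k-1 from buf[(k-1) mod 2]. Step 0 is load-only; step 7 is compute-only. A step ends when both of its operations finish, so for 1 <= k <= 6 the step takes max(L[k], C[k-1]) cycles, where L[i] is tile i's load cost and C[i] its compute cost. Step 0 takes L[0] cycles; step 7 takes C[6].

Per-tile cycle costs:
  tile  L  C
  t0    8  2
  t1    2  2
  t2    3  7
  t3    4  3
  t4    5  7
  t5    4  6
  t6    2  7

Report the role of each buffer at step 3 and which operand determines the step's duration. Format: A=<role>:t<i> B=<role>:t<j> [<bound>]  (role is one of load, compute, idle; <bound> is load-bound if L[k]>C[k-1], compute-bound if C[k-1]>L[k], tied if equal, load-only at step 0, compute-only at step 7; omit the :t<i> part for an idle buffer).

step 0: L[0]=8 → dur=8, Σ=8 | A=load:t0 B=idle [load-only]
step 1: L[1]=2 C[0]=2 → dur=2, Σ=10 | A=compute:t0 B=load:t1 [tied]
step 2: L[2]=3 C[1]=2 → dur=3, Σ=13 | A=load:t2 B=compute:t1 [load-bound]
step 3: L[3]=4 C[2]=7 → dur=7, Σ=20 | A=compute:t2 B=load:t3 [compute-bound]
step 4: L[4]=5 C[3]=3 → dur=5, Σ=25 | A=load:t4 B=compute:t3 [load-bound]
step 5: L[5]=4 C[4]=7 → dur=7, Σ=32 | A=compute:t4 B=load:t5 [compute-bound]
step 6: L[6]=2 C[5]=6 → dur=6, Σ=38 | A=load:t6 B=compute:t5 [compute-bound]
step 7: C[6]=7 → dur=7, Σ=45 | A=compute:t6 B=idle [compute-only]

step 3: A=compute:t2 B=load:t3 [compute-bound]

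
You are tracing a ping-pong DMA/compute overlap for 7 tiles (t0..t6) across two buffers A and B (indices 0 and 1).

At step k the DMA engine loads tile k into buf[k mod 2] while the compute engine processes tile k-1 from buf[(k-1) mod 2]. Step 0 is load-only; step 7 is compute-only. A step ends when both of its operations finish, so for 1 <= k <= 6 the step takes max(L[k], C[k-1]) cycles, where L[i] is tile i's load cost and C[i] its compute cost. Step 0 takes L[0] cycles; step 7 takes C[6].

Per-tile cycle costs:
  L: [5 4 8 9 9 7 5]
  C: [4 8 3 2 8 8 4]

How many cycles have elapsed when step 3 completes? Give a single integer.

end_cycle[3] = 26

k=0 load=t0/5c comp=- wait=5 total=5
k=1 load=t1/4c comp=t0/4c wait=4 total=9
k=2 load=t2/8c comp=t1/8c wait=8 total=17
k=3 load=t3/9c comp=t2/3c wait=9 total=26
k=4 load=t4/9c comp=t3/2c wait=9 total=35
k=5 load=t5/7c comp=t4/8c wait=8 total=43
k=6 load=t6/5c comp=t5/8c wait=8 total=51
k=7 load=- comp=t6/4c wait=4 total=55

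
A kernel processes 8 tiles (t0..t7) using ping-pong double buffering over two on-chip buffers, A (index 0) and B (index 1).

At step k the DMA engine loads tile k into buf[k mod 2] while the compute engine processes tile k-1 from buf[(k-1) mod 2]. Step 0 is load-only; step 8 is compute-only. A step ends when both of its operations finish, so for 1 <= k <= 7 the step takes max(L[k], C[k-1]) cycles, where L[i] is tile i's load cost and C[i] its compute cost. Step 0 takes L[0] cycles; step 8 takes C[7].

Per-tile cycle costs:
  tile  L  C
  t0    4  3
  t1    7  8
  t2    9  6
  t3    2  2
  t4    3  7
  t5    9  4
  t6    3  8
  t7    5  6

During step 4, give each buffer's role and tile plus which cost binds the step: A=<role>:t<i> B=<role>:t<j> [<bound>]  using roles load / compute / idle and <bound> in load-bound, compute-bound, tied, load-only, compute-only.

[0] DMA t0→A (4c) ∥ CU idle ⇒ 4c, clock 4
[1] DMA t1→B (7c) ∥ CU A:t0 (3c) ⇒ 7c, clock 11
[2] DMA t2→A (9c) ∥ CU B:t1 (8c) ⇒ 9c, clock 20
[3] DMA t3→B (2c) ∥ CU A:t2 (6c) ⇒ 6c, clock 26
[4] DMA t4→A (3c) ∥ CU B:t3 (2c) ⇒ 3c, clock 29
[5] DMA t5→B (9c) ∥ CU A:t4 (7c) ⇒ 9c, clock 38
[6] DMA t6→A (3c) ∥ CU B:t5 (4c) ⇒ 4c, clock 42
[7] DMA t7→B (5c) ∥ CU A:t6 (8c) ⇒ 8c, clock 50
[8] DMA idle ∥ CU B:t7 (6c) ⇒ 6c, clock 56

step 4: A=load:t4 B=compute:t3 [load-bound]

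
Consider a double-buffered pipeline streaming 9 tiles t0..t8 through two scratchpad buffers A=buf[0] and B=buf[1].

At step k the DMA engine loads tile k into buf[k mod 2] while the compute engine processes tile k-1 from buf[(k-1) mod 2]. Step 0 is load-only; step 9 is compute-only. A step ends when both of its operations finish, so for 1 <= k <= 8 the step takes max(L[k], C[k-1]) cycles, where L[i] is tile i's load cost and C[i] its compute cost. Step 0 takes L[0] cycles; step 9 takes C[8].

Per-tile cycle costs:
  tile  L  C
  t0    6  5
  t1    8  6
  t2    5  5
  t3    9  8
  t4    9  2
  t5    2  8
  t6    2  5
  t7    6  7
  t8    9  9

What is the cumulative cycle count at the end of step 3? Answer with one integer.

step 0: L[0]=6 → dur=6, Σ=6 | A=load:t0 B=idle [load-only]
step 1: L[1]=8 C[0]=5 → dur=8, Σ=14 | A=compute:t0 B=load:t1 [load-bound]
step 2: L[2]=5 C[1]=6 → dur=6, Σ=20 | A=load:t2 B=compute:t1 [compute-bound]
step 3: L[3]=9 C[2]=5 → dur=9, Σ=29 | A=compute:t2 B=load:t3 [load-bound]
step 4: L[4]=9 C[3]=8 → dur=9, Σ=38 | A=load:t4 B=compute:t3 [load-bound]
step 5: L[5]=2 C[4]=2 → dur=2, Σ=40 | A=compute:t4 B=load:t5 [tied]
step 6: L[6]=2 C[5]=8 → dur=8, Σ=48 | A=load:t6 B=compute:t5 [compute-bound]
step 7: L[7]=6 C[6]=5 → dur=6, Σ=54 | A=compute:t6 B=load:t7 [load-bound]
step 8: L[8]=9 C[7]=7 → dur=9, Σ=63 | A=load:t8 B=compute:t7 [load-bound]
step 9: C[8]=9 → dur=9, Σ=72 | A=compute:t8 B=idle [compute-only]

end_cycle[3] = 29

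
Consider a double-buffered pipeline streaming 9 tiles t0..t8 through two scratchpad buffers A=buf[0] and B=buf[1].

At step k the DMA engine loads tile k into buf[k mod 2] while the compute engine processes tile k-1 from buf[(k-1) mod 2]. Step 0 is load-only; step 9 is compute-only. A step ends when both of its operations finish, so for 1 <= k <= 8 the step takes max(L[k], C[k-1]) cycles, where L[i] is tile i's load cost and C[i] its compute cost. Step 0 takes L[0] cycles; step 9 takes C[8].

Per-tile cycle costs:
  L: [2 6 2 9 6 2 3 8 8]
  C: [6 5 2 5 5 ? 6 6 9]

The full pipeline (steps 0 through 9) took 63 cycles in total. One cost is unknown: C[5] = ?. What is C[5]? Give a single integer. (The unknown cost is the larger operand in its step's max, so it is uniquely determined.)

C[5] = 5

step 0: dur = L[0]=2 = 2
step 1: dur = max(L[1]=6, C[0]=6) = 6
step 2: dur = max(L[2]=2, C[1]=5) = 5
step 3: dur = max(L[3]=9, C[2]=2) = 9
step 4: dur = max(L[4]=6, C[3]=5) = 6
step 5: dur = max(L[5]=2, C[4]=5) = 5
step 6: dur = max(L[6]=3, C[5]=?) = C[5]  (unknown; binding)
step 7: dur = max(L[7]=8, C[6]=6) = 8
step 8: dur = max(L[8]=8, C[7]=6) = 8
step 9: dur = C[8]=9 = 9
sum of known step durations = 58
dur[6] = total - known = 63 - 58 = 5
C[5] is the binding max in step 6, so C[5] = dur[6] = 5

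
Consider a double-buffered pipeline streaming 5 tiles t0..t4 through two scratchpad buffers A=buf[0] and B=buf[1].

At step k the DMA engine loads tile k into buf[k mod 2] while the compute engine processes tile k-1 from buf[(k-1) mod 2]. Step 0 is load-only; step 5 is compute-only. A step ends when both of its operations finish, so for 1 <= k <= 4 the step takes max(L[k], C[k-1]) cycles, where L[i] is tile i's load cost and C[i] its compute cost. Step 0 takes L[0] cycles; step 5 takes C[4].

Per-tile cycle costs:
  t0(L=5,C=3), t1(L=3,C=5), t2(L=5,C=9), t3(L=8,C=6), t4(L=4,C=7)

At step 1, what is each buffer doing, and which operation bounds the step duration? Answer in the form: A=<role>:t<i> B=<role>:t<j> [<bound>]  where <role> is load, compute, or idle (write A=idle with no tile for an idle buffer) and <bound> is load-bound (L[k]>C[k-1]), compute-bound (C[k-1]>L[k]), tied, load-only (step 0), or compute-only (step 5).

step 1: A=compute:t0 B=load:t1 [tied]

step 0: L[0]=5 → dur=5, Σ=5 | A=load:t0 B=idle [load-only]
step 1: L[1]=3 C[0]=3 → dur=3, Σ=8 | A=compute:t0 B=load:t1 [tied]
step 2: L[2]=5 C[1]=5 → dur=5, Σ=13 | A=load:t2 B=compute:t1 [tied]
step 3: L[3]=8 C[2]=9 → dur=9, Σ=22 | A=compute:t2 B=load:t3 [compute-bound]
step 4: L[4]=4 C[3]=6 → dur=6, Σ=28 | A=load:t4 B=compute:t3 [compute-bound]
step 5: C[4]=7 → dur=7, Σ=35 | A=compute:t4 B=idle [compute-only]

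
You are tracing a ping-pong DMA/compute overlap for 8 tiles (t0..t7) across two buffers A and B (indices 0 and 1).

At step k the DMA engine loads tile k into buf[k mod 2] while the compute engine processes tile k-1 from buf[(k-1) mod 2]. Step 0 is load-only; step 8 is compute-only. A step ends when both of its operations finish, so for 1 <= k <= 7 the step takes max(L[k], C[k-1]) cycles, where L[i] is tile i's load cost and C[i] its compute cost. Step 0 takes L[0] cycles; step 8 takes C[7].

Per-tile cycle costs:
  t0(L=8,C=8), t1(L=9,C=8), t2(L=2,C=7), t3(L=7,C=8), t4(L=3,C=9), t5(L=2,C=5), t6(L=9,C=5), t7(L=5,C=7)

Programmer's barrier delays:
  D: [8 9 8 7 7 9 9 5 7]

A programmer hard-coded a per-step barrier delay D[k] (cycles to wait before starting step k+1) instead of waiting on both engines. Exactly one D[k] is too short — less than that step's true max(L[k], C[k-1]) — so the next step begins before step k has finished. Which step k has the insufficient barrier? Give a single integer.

[0] required=L[0]=8=8 vs D=8 ok
[1] required=max(L[1]=9,C[0]=8)=9 vs D=9 ok
[2] required=max(L[2]=2,C[1]=8)=8 vs D=8 ok
[3] required=max(L[3]=7,C[2]=7)=7 vs D=7 ok
[4] required=max(L[4]=3,C[3]=8)=8 vs D=7 SHORT
[5] required=max(L[5]=2,C[4]=9)=9 vs D=9 ok
[6] required=max(L[6]=9,C[5]=5)=9 vs D=9 ok
[7] required=max(L[7]=5,C[6]=5)=5 vs D=5 ok
[8] required=C[7]=7=7 vs D=7 ok

hazard at step 4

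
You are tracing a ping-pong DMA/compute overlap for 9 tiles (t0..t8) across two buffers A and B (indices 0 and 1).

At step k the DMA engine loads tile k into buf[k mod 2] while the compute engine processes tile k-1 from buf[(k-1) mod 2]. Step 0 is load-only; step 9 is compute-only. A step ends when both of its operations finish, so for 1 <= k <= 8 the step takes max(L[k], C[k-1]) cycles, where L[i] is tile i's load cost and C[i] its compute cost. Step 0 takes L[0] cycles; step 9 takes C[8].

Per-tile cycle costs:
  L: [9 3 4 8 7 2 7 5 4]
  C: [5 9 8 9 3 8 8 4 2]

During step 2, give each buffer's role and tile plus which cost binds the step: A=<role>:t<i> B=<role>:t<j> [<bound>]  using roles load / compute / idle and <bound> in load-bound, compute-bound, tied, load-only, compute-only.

step 2: A=load:t2 B=compute:t1 [compute-bound]

[0] DMA t0→A (9c) ∥ CU idle ⇒ 9c, clock 9
[1] DMA t1→B (3c) ∥ CU A:t0 (5c) ⇒ 5c, clock 14
[2] DMA t2→A (4c) ∥ CU B:t1 (9c) ⇒ 9c, clock 23
[3] DMA t3→B (8c) ∥ CU A:t2 (8c) ⇒ 8c, clock 31
[4] DMA t4→A (7c) ∥ CU B:t3 (9c) ⇒ 9c, clock 40
[5] DMA t5→B (2c) ∥ CU A:t4 (3c) ⇒ 3c, clock 43
[6] DMA t6→A (7c) ∥ CU B:t5 (8c) ⇒ 8c, clock 51
[7] DMA t7→B (5c) ∥ CU A:t6 (8c) ⇒ 8c, clock 59
[8] DMA t8→A (4c) ∥ CU B:t7 (4c) ⇒ 4c, clock 63
[9] DMA idle ∥ CU A:t8 (2c) ⇒ 2c, clock 65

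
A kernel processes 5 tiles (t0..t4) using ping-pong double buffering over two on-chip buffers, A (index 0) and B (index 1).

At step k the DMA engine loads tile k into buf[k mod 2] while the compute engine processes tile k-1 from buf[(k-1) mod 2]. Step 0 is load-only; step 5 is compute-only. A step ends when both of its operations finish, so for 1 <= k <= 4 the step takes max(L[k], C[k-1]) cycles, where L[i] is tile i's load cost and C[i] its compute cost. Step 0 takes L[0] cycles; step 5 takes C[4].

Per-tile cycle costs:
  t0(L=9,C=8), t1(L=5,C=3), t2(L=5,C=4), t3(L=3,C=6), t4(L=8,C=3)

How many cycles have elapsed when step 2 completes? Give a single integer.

end_cycle[2] = 22

step 0: L[0]=9 → dur=9, Σ=9 | A=load:t0 B=idle [load-only]
step 1: L[1]=5 C[0]=8 → dur=8, Σ=17 | A=compute:t0 B=load:t1 [compute-bound]
step 2: L[2]=5 C[1]=3 → dur=5, Σ=22 | A=load:t2 B=compute:t1 [load-bound]
step 3: L[3]=3 C[2]=4 → dur=4, Σ=26 | A=compute:t2 B=load:t3 [compute-bound]
step 4: L[4]=8 C[3]=6 → dur=8, Σ=34 | A=load:t4 B=compute:t3 [load-bound]
step 5: C[4]=3 → dur=3, Σ=37 | A=compute:t4 B=idle [compute-only]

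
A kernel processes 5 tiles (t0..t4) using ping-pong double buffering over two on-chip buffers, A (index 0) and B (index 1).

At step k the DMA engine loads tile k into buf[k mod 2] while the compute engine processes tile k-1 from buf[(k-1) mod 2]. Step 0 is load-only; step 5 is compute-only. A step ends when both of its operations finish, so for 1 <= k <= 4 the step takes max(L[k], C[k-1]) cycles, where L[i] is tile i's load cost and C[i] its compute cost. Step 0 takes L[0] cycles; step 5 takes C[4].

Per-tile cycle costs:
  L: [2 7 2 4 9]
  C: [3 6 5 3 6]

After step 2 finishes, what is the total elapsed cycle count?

step 0: L[0]=2 → dur=2, Σ=2 | A=load:t0 B=idle [load-only]
step 1: L[1]=7 C[0]=3 → dur=7, Σ=9 | A=compute:t0 B=load:t1 [load-bound]
step 2: L[2]=2 C[1]=6 → dur=6, Σ=15 | A=load:t2 B=compute:t1 [compute-bound]
step 3: L[3]=4 C[2]=5 → dur=5, Σ=20 | A=compute:t2 B=load:t3 [compute-bound]
step 4: L[4]=9 C[3]=3 → dur=9, Σ=29 | A=load:t4 B=compute:t3 [load-bound]
step 5: C[4]=6 → dur=6, Σ=35 | A=compute:t4 B=idle [compute-only]

end_cycle[2] = 15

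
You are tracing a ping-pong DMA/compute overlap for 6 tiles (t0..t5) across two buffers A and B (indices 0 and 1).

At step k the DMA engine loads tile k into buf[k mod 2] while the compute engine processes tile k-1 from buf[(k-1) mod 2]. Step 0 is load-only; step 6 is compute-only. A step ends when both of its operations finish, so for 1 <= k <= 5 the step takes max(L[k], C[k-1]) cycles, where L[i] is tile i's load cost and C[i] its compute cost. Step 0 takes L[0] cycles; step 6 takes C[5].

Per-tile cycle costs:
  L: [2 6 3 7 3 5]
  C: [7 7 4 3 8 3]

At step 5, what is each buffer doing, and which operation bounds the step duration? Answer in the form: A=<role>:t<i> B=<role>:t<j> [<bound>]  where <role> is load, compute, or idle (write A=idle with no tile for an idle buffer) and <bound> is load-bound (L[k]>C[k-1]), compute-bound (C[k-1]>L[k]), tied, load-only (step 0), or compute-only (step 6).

step 5: A=compute:t4 B=load:t5 [compute-bound]

[0] DMA t0→A (2c) ∥ CU idle ⇒ 2c, clock 2
[1] DMA t1→B (6c) ∥ CU A:t0 (7c) ⇒ 7c, clock 9
[2] DMA t2→A (3c) ∥ CU B:t1 (7c) ⇒ 7c, clock 16
[3] DMA t3→B (7c) ∥ CU A:t2 (4c) ⇒ 7c, clock 23
[4] DMA t4→A (3c) ∥ CU B:t3 (3c) ⇒ 3c, clock 26
[5] DMA t5→B (5c) ∥ CU A:t4 (8c) ⇒ 8c, clock 34
[6] DMA idle ∥ CU B:t5 (3c) ⇒ 3c, clock 37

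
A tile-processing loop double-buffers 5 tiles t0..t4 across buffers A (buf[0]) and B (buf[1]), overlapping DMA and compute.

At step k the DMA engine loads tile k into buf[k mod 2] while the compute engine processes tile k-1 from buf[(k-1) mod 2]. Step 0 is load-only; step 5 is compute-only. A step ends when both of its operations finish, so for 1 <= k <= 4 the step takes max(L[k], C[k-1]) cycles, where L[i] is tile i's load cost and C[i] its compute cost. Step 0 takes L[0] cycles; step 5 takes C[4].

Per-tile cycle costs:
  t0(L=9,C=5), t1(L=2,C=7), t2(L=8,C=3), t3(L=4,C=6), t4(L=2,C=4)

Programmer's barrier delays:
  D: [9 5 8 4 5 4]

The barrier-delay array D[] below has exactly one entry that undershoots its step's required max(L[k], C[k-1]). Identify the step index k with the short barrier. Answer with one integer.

step 0: need L[0]=9 = 9; D[0]=9 ok
step 1: need max(L[1]=2,C[0]=5) = 5; D[1]=5 ok
step 2: need max(L[2]=8,C[1]=7) = 8; D[2]=8 ok
step 3: need max(L[3]=4,C[2]=3) = 4; D[3]=4 ok
step 4: need max(L[4]=2,C[3]=6) = 6; D[4]=5 SHORT
step 5: need C[4]=4 = 4; D[5]=4 ok

hazard at step 4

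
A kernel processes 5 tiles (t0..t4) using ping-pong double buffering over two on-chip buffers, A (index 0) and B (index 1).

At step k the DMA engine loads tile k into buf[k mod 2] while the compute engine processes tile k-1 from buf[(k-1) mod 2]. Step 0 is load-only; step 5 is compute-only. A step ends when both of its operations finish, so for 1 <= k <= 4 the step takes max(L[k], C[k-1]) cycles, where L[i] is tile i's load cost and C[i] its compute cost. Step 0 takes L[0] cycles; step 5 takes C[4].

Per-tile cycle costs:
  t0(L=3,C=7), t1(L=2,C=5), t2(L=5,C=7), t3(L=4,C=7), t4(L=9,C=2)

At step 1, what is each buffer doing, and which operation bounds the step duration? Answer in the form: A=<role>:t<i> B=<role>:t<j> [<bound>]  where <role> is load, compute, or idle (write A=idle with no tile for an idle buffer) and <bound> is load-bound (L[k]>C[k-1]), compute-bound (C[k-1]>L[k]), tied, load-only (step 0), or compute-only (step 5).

k=0 load=t0/3c comp=- wait=3 total=3
k=1 load=t1/2c comp=t0/7c wait=7 total=10
k=2 load=t2/5c comp=t1/5c wait=5 total=15
k=3 load=t3/4c comp=t2/7c wait=7 total=22
k=4 load=t4/9c comp=t3/7c wait=9 total=31
k=5 load=- comp=t4/2c wait=2 total=33

step 1: A=compute:t0 B=load:t1 [compute-bound]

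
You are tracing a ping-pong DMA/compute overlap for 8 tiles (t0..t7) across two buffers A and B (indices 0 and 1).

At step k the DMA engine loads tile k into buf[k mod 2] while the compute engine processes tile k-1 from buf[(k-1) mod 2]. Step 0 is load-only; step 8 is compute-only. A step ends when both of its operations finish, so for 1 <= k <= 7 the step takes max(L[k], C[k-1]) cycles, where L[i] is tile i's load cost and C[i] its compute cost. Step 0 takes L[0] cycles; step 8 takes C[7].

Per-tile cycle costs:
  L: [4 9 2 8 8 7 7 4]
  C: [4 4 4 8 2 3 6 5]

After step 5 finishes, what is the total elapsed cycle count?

end_cycle[5] = 40

  0. 4=4c; end=4; A:t0 B:-
  1. max(9,4)=9c; end=13; A:t0 B:t1
  2. max(2,4)=4c; end=17; A:t2 B:t1
  3. max(8,4)=8c; end=25; A:t2 B:t3
  4. max(8,8)=8c; end=33; A:t4 B:t3
  5. max(7,2)=7c; end=40; A:t4 B:t5
  6. max(7,3)=7c; end=47; A:t6 B:t5
  7. max(4,6)=6c; end=53; A:t6 B:t7
  8. 5=5c; end=58; A:t6 B:t7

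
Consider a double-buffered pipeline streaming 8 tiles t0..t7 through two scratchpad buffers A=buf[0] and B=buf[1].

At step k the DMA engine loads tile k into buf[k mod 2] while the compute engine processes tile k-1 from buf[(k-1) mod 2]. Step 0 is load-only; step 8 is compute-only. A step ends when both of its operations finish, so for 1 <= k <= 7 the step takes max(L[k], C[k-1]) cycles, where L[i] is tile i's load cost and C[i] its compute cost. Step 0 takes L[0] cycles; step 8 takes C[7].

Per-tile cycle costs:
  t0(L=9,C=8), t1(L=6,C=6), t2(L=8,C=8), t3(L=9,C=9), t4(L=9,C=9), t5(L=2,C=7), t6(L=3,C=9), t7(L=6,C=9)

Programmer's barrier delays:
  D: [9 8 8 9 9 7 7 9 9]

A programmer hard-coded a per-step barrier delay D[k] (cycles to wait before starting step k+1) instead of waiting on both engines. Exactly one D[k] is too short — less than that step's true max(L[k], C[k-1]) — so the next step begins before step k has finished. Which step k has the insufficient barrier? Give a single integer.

k=0 barrier L[0]=9→9c, D[0]=9 ok
k=1 barrier max(L[1]=6,C[0]=8)→8c, D[1]=8 ok
k=2 barrier max(L[2]=8,C[1]=6)→8c, D[2]=8 ok
k=3 barrier max(L[3]=9,C[2]=8)→9c, D[3]=9 ok
k=4 barrier max(L[4]=9,C[3]=9)→9c, D[4]=9 ok
k=5 barrier max(L[5]=2,C[4]=9)→9c, D[5]=7 SHORT
k=6 barrier max(L[6]=3,C[5]=7)→7c, D[6]=7 ok
k=7 barrier max(L[7]=6,C[6]=9)→9c, D[7]=9 ok
k=8 barrier C[7]=9→9c, D[8]=9 ok

hazard at step 5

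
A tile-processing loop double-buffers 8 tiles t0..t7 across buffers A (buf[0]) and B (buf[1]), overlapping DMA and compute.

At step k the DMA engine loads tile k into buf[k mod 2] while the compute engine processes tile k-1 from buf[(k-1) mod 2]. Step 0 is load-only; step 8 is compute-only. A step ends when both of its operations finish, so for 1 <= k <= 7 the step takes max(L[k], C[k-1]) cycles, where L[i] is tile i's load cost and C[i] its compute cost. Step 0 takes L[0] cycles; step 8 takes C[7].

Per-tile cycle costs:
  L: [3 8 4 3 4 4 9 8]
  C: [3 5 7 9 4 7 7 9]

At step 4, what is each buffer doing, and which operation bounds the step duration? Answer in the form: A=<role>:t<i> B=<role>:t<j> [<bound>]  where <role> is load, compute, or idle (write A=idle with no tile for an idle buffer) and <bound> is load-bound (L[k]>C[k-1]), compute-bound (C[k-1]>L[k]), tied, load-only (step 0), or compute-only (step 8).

k=0 load=t0/3c comp=- wait=3 total=3
k=1 load=t1/8c comp=t0/3c wait=8 total=11
k=2 load=t2/4c comp=t1/5c wait=5 total=16
k=3 load=t3/3c comp=t2/7c wait=7 total=23
k=4 load=t4/4c comp=t3/9c wait=9 total=32
k=5 load=t5/4c comp=t4/4c wait=4 total=36
k=6 load=t6/9c comp=t5/7c wait=9 total=45
k=7 load=t7/8c comp=t6/7c wait=8 total=53
k=8 load=- comp=t7/9c wait=9 total=62

step 4: A=load:t4 B=compute:t3 [compute-bound]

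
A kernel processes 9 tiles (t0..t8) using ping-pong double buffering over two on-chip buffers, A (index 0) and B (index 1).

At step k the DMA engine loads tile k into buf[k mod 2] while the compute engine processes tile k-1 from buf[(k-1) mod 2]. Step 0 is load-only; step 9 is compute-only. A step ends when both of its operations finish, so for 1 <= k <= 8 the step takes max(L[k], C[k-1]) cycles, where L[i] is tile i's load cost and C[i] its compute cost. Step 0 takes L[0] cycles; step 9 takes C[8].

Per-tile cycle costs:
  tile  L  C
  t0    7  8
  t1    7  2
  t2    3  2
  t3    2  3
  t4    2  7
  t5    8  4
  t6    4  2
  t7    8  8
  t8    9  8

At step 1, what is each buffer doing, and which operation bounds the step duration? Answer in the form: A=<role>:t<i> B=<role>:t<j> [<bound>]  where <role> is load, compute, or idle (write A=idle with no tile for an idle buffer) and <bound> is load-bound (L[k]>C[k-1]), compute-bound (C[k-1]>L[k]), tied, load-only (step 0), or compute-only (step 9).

step 0: L[0]=7 → dur=7, Σ=7 | A=load:t0 B=idle [load-only]
step 1: L[1]=7 C[0]=8 → dur=8, Σ=15 | A=compute:t0 B=load:t1 [compute-bound]
step 2: L[2]=3 C[1]=2 → dur=3, Σ=18 | A=load:t2 B=compute:t1 [load-bound]
step 3: L[3]=2 C[2]=2 → dur=2, Σ=20 | A=compute:t2 B=load:t3 [tied]
step 4: L[4]=2 C[3]=3 → dur=3, Σ=23 | A=load:t4 B=compute:t3 [compute-bound]
step 5: L[5]=8 C[4]=7 → dur=8, Σ=31 | A=compute:t4 B=load:t5 [load-bound]
step 6: L[6]=4 C[5]=4 → dur=4, Σ=35 | A=load:t6 B=compute:t5 [tied]
step 7: L[7]=8 C[6]=2 → dur=8, Σ=43 | A=compute:t6 B=load:t7 [load-bound]
step 8: L[8]=9 C[7]=8 → dur=9, Σ=52 | A=load:t8 B=compute:t7 [load-bound]
step 9: C[8]=8 → dur=8, Σ=60 | A=compute:t8 B=idle [compute-only]

step 1: A=compute:t0 B=load:t1 [compute-bound]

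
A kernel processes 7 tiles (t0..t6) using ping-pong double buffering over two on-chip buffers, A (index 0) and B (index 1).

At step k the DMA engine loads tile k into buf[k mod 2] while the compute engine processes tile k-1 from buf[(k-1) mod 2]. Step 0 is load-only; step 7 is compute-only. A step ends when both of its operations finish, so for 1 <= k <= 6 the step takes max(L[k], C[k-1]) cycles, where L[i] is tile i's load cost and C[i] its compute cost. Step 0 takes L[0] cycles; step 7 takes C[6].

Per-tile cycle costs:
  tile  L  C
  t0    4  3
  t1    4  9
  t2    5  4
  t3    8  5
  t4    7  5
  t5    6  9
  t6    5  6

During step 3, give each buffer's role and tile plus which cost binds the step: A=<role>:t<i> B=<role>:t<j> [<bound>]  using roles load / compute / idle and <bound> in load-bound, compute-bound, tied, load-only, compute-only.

k=0 load=t0/4c comp=- wait=4 total=4
k=1 load=t1/4c comp=t0/3c wait=4 total=8
k=2 load=t2/5c comp=t1/9c wait=9 total=17
k=3 load=t3/8c comp=t2/4c wait=8 total=25
k=4 load=t4/7c comp=t3/5c wait=7 total=32
k=5 load=t5/6c comp=t4/5c wait=6 total=38
k=6 load=t6/5c comp=t5/9c wait=9 total=47
k=7 load=- comp=t6/6c wait=6 total=53

step 3: A=compute:t2 B=load:t3 [load-bound]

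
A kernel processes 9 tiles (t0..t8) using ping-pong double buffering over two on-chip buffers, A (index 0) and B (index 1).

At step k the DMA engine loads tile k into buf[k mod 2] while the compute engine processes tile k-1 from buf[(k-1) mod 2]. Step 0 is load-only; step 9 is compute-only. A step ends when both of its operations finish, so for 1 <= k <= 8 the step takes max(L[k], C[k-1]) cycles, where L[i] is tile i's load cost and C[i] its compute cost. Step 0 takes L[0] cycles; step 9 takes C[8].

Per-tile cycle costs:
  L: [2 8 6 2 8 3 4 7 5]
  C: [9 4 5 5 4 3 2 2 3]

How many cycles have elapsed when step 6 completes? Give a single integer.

[0] DMA t0→A (2c) ∥ CU idle ⇒ 2c, clock 2
[1] DMA t1→B (8c) ∥ CU A:t0 (9c) ⇒ 9c, clock 11
[2] DMA t2→A (6c) ∥ CU B:t1 (4c) ⇒ 6c, clock 17
[3] DMA t3→B (2c) ∥ CU A:t2 (5c) ⇒ 5c, clock 22
[4] DMA t4→A (8c) ∥ CU B:t3 (5c) ⇒ 8c, clock 30
[5] DMA t5→B (3c) ∥ CU A:t4 (4c) ⇒ 4c, clock 34
[6] DMA t6→A (4c) ∥ CU B:t5 (3c) ⇒ 4c, clock 38
[7] DMA t7→B (7c) ∥ CU A:t6 (2c) ⇒ 7c, clock 45
[8] DMA t8→A (5c) ∥ CU B:t7 (2c) ⇒ 5c, clock 50
[9] DMA idle ∥ CU A:t8 (3c) ⇒ 3c, clock 53

end_cycle[6] = 38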